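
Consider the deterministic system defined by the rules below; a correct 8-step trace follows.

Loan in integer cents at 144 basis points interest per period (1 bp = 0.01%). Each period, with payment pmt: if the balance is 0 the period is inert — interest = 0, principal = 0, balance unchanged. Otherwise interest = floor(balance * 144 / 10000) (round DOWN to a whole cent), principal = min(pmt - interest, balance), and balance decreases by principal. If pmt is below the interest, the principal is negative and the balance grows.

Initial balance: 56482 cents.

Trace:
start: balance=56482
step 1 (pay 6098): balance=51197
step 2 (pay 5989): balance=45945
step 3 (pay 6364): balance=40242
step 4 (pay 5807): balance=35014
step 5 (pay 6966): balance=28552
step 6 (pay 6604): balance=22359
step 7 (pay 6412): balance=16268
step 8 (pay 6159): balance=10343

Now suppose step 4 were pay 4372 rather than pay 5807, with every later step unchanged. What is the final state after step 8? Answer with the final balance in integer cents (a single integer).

(re-executing from step 4 with the substitution; state before step 4: balance=40242)
step 4 (pay 4372): balance=36449
step 5 (pay 6966): balance=30007
step 6 (pay 6604): balance=23835
step 7 (pay 6412): balance=17766
step 8 (pay 6159): balance=11862

11862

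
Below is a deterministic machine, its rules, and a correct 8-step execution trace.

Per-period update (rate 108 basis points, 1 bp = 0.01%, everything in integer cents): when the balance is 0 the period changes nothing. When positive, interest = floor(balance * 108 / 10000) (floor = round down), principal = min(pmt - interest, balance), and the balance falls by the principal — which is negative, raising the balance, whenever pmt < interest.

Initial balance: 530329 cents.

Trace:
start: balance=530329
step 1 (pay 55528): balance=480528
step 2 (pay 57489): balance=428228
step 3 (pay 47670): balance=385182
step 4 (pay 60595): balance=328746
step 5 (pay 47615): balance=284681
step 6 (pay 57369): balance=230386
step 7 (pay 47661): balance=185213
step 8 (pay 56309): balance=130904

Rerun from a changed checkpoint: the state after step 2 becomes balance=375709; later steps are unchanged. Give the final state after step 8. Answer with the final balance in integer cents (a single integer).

74888

state after step 2 := balance=375709
step 3 (pay 47670): balance=332096
step 4 (pay 60595): balance=275087
step 5 (pay 47615): balance=230442
step 6 (pay 57369): balance=175561
step 7 (pay 47661): balance=129796
step 8 (pay 56309): balance=74888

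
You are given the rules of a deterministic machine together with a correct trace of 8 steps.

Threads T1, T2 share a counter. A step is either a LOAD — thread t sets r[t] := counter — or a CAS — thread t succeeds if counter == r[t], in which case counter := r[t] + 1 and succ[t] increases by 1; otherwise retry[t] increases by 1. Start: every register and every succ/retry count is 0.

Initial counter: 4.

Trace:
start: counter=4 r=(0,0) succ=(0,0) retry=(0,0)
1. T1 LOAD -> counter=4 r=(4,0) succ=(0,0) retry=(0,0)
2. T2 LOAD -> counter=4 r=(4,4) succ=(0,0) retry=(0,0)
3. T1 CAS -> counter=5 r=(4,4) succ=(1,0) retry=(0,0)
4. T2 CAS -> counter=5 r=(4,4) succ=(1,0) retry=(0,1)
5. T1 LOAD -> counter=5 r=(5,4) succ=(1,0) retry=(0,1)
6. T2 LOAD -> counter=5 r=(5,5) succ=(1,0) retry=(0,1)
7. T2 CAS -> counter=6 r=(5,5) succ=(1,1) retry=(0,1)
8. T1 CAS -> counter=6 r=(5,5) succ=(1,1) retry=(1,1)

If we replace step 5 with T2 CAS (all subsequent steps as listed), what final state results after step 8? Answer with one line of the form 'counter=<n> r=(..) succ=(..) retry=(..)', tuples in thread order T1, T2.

counter=6 r=(4,5) succ=(1,1) retry=(1,2)

(re-executing from step 5 with the substitution; state before step 5: counter=5 r=(4,4) succ=(1,0) retry=(0,1))
5. T2 CAS -> counter=5 r=(4,4) succ=(1,0) retry=(0,2)
6. T2 LOAD -> counter=5 r=(4,5) succ=(1,0) retry=(0,2)
7. T2 CAS -> counter=6 r=(4,5) succ=(1,1) retry=(0,2)
8. T1 CAS -> counter=6 r=(4,5) succ=(1,1) retry=(1,2)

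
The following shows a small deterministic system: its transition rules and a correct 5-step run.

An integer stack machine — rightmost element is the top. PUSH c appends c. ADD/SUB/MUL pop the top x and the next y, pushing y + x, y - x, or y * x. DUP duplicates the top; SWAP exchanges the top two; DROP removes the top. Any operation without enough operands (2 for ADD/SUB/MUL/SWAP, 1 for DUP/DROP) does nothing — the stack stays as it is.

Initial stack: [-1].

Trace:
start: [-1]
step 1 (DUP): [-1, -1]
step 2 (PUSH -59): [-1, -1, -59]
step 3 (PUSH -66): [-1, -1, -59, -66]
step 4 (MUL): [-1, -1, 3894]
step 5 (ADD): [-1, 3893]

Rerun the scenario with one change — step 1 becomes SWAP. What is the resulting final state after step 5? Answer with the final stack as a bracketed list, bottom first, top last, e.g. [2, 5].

(re-executing from step 1 with the substitution; state before step 1: [-1])
step 1 (SWAP): [-1]
step 2 (PUSH -59): [-1, -59]
step 3 (PUSH -66): [-1, -59, -66]
step 4 (MUL): [-1, 3894]
step 5 (ADD): [3893]

[3893]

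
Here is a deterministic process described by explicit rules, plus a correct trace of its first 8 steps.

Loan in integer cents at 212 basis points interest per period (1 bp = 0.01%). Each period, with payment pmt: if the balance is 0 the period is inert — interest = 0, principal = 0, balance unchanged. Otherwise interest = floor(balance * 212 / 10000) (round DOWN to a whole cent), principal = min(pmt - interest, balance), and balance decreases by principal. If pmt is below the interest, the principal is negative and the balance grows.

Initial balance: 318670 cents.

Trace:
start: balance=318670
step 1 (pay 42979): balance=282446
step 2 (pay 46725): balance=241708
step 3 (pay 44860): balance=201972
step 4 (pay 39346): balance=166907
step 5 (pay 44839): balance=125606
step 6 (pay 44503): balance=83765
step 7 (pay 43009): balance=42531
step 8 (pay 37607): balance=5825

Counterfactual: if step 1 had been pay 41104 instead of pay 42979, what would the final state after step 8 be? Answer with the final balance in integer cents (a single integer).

(re-executing from step 1 with the substitution; state before step 1: balance=318670)
step 1 (pay 41104): balance=284321
step 2 (pay 46725): balance=243623
step 3 (pay 44860): balance=203927
step 4 (pay 39346): balance=168904
step 5 (pay 44839): balance=127645
step 6 (pay 44503): balance=85848
step 7 (pay 43009): balance=44658
step 8 (pay 37607): balance=7997

7997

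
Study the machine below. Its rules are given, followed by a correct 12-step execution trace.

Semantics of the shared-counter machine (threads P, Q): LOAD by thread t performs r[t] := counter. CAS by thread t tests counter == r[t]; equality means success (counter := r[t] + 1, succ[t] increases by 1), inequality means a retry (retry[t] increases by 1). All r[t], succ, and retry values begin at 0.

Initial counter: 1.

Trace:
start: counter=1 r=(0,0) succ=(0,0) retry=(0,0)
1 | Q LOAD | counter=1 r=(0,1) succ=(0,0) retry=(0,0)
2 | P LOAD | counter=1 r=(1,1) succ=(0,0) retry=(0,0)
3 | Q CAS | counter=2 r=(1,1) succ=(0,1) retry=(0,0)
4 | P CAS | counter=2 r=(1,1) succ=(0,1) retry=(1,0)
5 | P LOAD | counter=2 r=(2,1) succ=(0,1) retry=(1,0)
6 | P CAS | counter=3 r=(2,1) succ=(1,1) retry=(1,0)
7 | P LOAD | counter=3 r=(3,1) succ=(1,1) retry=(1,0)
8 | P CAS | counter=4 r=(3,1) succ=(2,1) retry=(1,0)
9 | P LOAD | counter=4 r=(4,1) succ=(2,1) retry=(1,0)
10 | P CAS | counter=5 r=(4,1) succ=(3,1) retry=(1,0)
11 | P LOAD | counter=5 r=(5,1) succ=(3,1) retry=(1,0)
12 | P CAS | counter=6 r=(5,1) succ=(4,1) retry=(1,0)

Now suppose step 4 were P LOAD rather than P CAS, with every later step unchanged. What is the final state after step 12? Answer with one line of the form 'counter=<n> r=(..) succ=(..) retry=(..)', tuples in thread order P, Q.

counter=6 r=(5,1) succ=(4,1) retry=(0,0)

(re-executing from step 4 with the substitution; state before step 4: counter=2 r=(1,1) succ=(0,1) retry=(0,0))
4 | P LOAD | counter=2 r=(2,1) succ=(0,1) retry=(0,0)
5 | P LOAD | counter=2 r=(2,1) succ=(0,1) retry=(0,0)
6 | P CAS | counter=3 r=(2,1) succ=(1,1) retry=(0,0)
7 | P LOAD | counter=3 r=(3,1) succ=(1,1) retry=(0,0)
8 | P CAS | counter=4 r=(3,1) succ=(2,1) retry=(0,0)
9 | P LOAD | counter=4 r=(4,1) succ=(2,1) retry=(0,0)
10 | P CAS | counter=5 r=(4,1) succ=(3,1) retry=(0,0)
11 | P LOAD | counter=5 r=(5,1) succ=(3,1) retry=(0,0)
12 | P CAS | counter=6 r=(5,1) succ=(4,1) retry=(0,0)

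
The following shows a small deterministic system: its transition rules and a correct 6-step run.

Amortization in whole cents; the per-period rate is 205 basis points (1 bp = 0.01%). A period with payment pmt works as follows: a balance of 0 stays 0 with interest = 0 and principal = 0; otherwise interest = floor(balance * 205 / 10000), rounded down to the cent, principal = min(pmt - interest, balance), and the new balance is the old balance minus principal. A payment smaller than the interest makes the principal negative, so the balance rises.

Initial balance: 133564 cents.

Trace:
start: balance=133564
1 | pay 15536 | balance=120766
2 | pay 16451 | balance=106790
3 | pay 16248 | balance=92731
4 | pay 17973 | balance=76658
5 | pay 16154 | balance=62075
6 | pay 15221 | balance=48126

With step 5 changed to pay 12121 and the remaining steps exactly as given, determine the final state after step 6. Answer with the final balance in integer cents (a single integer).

52242

(re-executing from step 5 with the substitution; state before step 5: balance=76658)
5 | pay 12121 | balance=66108
6 | pay 15221 | balance=52242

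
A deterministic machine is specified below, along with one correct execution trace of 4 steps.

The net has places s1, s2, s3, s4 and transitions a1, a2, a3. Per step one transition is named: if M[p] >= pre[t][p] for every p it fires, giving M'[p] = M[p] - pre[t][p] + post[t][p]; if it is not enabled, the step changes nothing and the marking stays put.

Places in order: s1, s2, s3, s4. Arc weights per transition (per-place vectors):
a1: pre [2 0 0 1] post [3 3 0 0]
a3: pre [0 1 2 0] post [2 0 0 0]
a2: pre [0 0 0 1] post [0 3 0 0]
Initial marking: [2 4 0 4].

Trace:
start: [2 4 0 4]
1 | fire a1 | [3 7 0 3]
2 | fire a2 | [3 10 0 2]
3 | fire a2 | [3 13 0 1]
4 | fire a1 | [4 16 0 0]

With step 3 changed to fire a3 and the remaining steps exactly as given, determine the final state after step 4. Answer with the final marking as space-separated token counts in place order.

(re-executing from step 3 with the substitution; state before step 3: [3 10 0 2])
3 | fire a3 | [3 10 0 2]
4 | fire a1 | [4 13 0 1]

4 13 0 1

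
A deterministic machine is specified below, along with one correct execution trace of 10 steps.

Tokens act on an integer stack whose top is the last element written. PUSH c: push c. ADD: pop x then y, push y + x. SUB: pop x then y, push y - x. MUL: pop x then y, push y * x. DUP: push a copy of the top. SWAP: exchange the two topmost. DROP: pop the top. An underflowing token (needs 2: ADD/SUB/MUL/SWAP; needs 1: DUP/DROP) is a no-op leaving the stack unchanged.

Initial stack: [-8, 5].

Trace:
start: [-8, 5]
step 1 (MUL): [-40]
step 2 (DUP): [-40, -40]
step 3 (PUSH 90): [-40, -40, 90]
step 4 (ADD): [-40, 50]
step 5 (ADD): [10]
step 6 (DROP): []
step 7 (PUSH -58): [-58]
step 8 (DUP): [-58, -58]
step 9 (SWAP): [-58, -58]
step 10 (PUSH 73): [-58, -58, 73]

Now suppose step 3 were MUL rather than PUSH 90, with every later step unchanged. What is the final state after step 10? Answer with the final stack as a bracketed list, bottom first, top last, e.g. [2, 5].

(re-executing from step 3 with the substitution; state before step 3: [-40, -40])
step 3 (MUL): [1600]
step 4 (ADD): [1600]
step 5 (ADD): [1600]
step 6 (DROP): []
step 7 (PUSH -58): [-58]
step 8 (DUP): [-58, -58]
step 9 (SWAP): [-58, -58]
step 10 (PUSH 73): [-58, -58, 73]

[-58, -58, 73]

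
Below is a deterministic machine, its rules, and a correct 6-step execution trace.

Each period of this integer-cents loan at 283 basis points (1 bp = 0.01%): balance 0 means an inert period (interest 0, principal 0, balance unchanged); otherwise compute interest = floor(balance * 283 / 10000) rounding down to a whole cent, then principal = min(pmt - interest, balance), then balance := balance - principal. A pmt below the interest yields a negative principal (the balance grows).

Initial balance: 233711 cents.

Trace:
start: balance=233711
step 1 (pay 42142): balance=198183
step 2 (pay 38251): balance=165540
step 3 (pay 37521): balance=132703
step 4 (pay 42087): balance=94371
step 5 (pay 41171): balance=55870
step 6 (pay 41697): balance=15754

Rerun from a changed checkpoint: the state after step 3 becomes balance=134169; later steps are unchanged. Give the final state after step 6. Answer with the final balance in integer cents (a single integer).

state after step 3 := balance=134169
step 4 (pay 42087): balance=95878
step 5 (pay 41171): balance=57420
step 6 (pay 41697): balance=17347

17347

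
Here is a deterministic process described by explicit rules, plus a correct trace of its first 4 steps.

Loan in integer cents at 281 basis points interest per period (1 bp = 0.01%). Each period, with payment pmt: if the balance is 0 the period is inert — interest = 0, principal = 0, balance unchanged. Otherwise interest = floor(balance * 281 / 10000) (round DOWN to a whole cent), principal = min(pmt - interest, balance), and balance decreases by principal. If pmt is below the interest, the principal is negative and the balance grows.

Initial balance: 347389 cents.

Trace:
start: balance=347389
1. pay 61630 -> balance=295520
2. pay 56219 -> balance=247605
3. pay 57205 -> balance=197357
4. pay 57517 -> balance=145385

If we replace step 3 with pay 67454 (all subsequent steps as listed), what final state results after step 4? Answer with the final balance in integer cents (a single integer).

(re-executing from step 3 with the substitution; state before step 3: balance=247605)
3. pay 67454 -> balance=187108
4. pay 57517 -> balance=134848

134848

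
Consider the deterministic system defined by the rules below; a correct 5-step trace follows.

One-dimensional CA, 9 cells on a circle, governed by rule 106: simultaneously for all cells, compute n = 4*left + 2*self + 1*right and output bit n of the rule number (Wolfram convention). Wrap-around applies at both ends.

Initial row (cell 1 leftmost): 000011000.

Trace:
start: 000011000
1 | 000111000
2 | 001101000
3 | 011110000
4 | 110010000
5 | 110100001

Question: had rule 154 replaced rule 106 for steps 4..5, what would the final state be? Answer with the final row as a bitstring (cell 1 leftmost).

111000101

(re-executing steps 4..5 under rule 154; state before step 4: 011110000)
4 | 111101000
5 | 111000101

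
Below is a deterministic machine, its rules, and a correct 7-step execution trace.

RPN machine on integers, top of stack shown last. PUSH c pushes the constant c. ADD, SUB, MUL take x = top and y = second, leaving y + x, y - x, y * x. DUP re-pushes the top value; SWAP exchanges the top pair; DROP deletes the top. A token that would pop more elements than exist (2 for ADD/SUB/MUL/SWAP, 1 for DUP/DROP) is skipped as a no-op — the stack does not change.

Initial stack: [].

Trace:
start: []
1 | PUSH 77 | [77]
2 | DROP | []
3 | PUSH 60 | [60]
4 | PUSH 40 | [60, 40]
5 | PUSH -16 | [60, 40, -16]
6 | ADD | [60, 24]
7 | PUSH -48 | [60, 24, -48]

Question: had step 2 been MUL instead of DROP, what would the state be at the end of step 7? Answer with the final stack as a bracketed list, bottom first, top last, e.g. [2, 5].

[77, 60, 24, -48]

(re-executing from step 2 with the substitution; state before step 2: [77])
2 | MUL | [77]
3 | PUSH 60 | [77, 60]
4 | PUSH 40 | [77, 60, 40]
5 | PUSH -16 | [77, 60, 40, -16]
6 | ADD | [77, 60, 24]
7 | PUSH -48 | [77, 60, 24, -48]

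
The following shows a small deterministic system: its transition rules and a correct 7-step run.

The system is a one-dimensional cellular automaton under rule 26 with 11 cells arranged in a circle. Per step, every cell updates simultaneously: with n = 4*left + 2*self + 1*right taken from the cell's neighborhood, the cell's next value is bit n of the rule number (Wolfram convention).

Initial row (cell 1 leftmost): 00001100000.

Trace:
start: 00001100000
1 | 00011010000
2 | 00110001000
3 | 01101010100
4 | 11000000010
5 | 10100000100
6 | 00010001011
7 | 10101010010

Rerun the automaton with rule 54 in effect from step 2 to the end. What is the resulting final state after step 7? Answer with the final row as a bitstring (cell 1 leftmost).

01001011111

(re-executing steps 2..7 under rule 54; state before step 2: 00011010000)
2 | 00100111000
3 | 01111000100
4 | 10000101110
5 | 11001110001
6 | 00110001010
7 | 01001011111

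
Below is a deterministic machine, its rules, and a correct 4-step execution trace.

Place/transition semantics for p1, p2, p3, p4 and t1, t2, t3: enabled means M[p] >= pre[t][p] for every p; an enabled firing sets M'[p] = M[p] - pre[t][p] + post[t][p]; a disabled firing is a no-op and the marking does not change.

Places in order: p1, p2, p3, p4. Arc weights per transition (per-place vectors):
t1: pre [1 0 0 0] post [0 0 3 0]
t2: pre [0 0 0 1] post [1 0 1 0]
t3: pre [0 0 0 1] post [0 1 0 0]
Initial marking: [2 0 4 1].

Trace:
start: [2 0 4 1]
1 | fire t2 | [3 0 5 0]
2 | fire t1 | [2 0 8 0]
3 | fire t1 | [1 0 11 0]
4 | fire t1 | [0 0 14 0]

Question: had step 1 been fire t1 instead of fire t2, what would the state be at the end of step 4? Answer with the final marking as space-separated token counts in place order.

(re-executing from step 1 with the substitution; state before step 1: [2 0 4 1])
1 | fire t1 | [1 0 7 1]
2 | fire t1 | [0 0 10 1]
3 | fire t1 | [0 0 10 1]
4 | fire t1 | [0 0 10 1]

0 0 10 1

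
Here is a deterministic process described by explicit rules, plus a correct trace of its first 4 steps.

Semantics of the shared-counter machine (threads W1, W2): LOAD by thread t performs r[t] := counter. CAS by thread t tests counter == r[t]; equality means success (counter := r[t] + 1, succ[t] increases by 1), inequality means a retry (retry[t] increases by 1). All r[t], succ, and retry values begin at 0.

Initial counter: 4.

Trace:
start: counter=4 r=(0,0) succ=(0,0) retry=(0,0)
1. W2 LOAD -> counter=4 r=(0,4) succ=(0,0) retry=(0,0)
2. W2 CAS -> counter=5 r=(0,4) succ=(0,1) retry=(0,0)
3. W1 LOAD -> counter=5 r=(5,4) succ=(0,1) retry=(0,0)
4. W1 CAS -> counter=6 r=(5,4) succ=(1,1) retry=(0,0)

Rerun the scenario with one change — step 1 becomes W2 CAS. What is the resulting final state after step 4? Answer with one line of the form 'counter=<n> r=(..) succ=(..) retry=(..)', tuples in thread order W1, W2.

(re-executing from step 1 with the substitution; state before step 1: counter=4 r=(0,0) succ=(0,0) retry=(0,0))
1. W2 CAS -> counter=4 r=(0,0) succ=(0,0) retry=(0,1)
2. W2 CAS -> counter=4 r=(0,0) succ=(0,0) retry=(0,2)
3. W1 LOAD -> counter=4 r=(4,0) succ=(0,0) retry=(0,2)
4. W1 CAS -> counter=5 r=(4,0) succ=(1,0) retry=(0,2)

counter=5 r=(4,0) succ=(1,0) retry=(0,2)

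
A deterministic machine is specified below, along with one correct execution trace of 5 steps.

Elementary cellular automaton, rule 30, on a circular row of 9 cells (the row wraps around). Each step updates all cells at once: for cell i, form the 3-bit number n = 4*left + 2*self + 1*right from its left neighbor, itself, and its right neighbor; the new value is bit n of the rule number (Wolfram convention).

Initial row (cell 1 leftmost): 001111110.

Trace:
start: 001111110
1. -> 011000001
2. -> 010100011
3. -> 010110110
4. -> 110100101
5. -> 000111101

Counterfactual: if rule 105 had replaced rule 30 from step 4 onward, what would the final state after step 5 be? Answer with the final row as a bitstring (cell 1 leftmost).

(re-executing steps 4..5 under rule 105; state before step 4: 010110110)
4. -> 001111110
5. -> 101000010

101000010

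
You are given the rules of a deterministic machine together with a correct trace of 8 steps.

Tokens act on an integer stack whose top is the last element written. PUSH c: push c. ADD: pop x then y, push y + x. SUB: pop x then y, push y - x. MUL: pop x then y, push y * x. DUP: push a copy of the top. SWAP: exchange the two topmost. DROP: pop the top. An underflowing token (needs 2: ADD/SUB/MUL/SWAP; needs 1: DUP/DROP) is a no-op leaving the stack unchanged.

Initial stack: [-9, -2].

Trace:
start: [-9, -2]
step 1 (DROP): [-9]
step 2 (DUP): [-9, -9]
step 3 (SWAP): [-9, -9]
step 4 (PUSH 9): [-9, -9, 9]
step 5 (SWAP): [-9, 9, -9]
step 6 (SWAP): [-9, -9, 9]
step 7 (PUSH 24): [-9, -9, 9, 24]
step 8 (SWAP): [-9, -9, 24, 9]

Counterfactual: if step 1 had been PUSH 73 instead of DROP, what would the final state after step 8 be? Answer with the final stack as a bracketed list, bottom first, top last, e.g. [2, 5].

(re-executing from step 1 with the substitution; state before step 1: [-9, -2])
step 1 (PUSH 73): [-9, -2, 73]
step 2 (DUP): [-9, -2, 73, 73]
step 3 (SWAP): [-9, -2, 73, 73]
step 4 (PUSH 9): [-9, -2, 73, 73, 9]
step 5 (SWAP): [-9, -2, 73, 9, 73]
step 6 (SWAP): [-9, -2, 73, 73, 9]
step 7 (PUSH 24): [-9, -2, 73, 73, 9, 24]
step 8 (SWAP): [-9, -2, 73, 73, 24, 9]

[-9, -2, 73, 73, 24, 9]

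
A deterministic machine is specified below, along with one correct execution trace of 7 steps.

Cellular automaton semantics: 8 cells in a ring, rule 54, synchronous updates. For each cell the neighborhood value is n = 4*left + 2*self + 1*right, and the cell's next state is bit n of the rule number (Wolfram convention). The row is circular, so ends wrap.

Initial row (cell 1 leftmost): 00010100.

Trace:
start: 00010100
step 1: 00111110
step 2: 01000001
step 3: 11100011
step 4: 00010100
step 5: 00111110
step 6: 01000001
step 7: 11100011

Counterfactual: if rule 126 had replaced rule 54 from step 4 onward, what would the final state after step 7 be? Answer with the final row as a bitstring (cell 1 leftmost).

01100011

(re-executing steps 4..7 under rule 126; state before step 4: 11100011)
step 4: 00110110
step 5: 01111111
step 6: 11000001
step 7: 01100011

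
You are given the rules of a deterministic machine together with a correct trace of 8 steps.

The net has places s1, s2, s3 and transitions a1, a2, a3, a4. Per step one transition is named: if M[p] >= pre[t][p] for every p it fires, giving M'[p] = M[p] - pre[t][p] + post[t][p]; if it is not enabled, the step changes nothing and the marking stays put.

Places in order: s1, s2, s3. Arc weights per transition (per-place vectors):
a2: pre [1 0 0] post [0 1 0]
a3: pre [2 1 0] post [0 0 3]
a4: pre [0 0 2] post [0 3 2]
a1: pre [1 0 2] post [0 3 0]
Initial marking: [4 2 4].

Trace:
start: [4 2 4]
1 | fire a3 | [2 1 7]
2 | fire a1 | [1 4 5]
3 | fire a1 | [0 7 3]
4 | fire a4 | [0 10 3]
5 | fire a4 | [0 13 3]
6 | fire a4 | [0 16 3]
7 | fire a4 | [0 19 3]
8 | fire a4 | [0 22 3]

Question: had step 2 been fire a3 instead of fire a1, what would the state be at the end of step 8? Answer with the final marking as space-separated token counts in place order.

(re-executing from step 2 with the substitution; state before step 2: [2 1 7])
2 | fire a3 | [0 0 10]
3 | fire a1 | [0 0 10]
4 | fire a4 | [0 3 10]
5 | fire a4 | [0 6 10]
6 | fire a4 | [0 9 10]
7 | fire a4 | [0 12 10]
8 | fire a4 | [0 15 10]

0 15 10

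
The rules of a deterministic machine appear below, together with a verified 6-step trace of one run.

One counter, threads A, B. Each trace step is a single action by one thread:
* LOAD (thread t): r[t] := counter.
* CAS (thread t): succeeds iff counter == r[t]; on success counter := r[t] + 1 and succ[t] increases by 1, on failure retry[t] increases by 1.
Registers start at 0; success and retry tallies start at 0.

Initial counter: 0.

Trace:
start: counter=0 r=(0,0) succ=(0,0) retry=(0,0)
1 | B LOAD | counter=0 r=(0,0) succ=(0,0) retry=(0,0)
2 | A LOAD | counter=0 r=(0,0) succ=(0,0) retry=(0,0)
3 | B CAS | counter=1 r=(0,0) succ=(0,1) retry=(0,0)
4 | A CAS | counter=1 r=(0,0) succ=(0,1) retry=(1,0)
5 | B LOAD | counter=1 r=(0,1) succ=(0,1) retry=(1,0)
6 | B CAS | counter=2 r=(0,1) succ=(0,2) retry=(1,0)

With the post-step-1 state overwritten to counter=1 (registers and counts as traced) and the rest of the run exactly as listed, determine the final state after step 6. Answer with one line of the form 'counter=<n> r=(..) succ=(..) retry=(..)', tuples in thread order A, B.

state after step 1 := counter=1 r=(0,0) succ=(0,0) retry=(0,0)
2 | A LOAD | counter=1 r=(1,0) succ=(0,0) retry=(0,0)
3 | B CAS | counter=1 r=(1,0) succ=(0,0) retry=(0,1)
4 | A CAS | counter=2 r=(1,0) succ=(1,0) retry=(0,1)
5 | B LOAD | counter=2 r=(1,2) succ=(1,0) retry=(0,1)
6 | B CAS | counter=3 r=(1,2) succ=(1,1) retry=(0,1)

counter=3 r=(1,2) succ=(1,1) retry=(0,1)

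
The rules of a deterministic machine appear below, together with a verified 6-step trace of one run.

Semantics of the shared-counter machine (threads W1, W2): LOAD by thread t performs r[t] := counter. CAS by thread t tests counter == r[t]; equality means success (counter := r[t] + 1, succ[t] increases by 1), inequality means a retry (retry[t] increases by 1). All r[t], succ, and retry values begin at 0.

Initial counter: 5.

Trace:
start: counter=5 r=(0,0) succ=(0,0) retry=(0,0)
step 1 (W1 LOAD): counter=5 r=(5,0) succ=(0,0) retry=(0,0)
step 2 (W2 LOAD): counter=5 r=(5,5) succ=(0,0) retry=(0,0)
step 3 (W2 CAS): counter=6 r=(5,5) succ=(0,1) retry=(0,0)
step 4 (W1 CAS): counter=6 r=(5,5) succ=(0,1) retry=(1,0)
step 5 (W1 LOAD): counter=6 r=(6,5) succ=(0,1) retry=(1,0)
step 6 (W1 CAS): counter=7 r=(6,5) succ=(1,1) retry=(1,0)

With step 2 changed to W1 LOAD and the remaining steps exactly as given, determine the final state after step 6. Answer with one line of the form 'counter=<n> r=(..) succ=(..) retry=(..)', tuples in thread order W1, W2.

(re-executing from step 2 with the substitution; state before step 2: counter=5 r=(5,0) succ=(0,0) retry=(0,0))
step 2 (W1 LOAD): counter=5 r=(5,0) succ=(0,0) retry=(0,0)
step 3 (W2 CAS): counter=5 r=(5,0) succ=(0,0) retry=(0,1)
step 4 (W1 CAS): counter=6 r=(5,0) succ=(1,0) retry=(0,1)
step 5 (W1 LOAD): counter=6 r=(6,0) succ=(1,0) retry=(0,1)
step 6 (W1 CAS): counter=7 r=(6,0) succ=(2,0) retry=(0,1)

counter=7 r=(6,0) succ=(2,0) retry=(0,1)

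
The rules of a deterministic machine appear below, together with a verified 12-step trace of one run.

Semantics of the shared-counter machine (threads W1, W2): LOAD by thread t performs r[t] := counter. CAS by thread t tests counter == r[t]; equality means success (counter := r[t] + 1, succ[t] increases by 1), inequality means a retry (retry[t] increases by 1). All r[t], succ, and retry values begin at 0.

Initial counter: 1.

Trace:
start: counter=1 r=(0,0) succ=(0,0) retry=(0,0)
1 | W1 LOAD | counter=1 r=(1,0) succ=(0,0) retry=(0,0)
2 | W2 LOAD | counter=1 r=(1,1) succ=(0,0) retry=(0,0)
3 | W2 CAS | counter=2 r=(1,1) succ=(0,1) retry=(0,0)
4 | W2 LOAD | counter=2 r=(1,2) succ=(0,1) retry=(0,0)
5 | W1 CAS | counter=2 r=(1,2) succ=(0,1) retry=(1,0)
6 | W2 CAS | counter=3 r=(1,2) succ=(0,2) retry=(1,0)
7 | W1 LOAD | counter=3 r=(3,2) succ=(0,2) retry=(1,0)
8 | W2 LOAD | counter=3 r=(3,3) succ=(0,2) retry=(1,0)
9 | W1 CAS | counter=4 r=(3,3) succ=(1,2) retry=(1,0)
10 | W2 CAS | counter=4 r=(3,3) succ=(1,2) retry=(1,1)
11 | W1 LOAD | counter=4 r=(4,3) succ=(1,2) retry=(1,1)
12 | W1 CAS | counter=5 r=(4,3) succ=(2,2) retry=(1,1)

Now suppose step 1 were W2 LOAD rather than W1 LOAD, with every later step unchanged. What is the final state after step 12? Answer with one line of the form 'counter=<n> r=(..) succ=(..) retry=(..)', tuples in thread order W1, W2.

counter=5 r=(4,3) succ=(2,2) retry=(1,1)

(re-executing from step 1 with the substitution; state before step 1: counter=1 r=(0,0) succ=(0,0) retry=(0,0))
1 | W2 LOAD | counter=1 r=(0,1) succ=(0,0) retry=(0,0)
2 | W2 LOAD | counter=1 r=(0,1) succ=(0,0) retry=(0,0)
3 | W2 CAS | counter=2 r=(0,1) succ=(0,1) retry=(0,0)
4 | W2 LOAD | counter=2 r=(0,2) succ=(0,1) retry=(0,0)
5 | W1 CAS | counter=2 r=(0,2) succ=(0,1) retry=(1,0)
6 | W2 CAS | counter=3 r=(0,2) succ=(0,2) retry=(1,0)
7 | W1 LOAD | counter=3 r=(3,2) succ=(0,2) retry=(1,0)
8 | W2 LOAD | counter=3 r=(3,3) succ=(0,2) retry=(1,0)
9 | W1 CAS | counter=4 r=(3,3) succ=(1,2) retry=(1,0)
10 | W2 CAS | counter=4 r=(3,3) succ=(1,2) retry=(1,1)
11 | W1 LOAD | counter=4 r=(4,3) succ=(1,2) retry=(1,1)
12 | W1 CAS | counter=5 r=(4,3) succ=(2,2) retry=(1,1)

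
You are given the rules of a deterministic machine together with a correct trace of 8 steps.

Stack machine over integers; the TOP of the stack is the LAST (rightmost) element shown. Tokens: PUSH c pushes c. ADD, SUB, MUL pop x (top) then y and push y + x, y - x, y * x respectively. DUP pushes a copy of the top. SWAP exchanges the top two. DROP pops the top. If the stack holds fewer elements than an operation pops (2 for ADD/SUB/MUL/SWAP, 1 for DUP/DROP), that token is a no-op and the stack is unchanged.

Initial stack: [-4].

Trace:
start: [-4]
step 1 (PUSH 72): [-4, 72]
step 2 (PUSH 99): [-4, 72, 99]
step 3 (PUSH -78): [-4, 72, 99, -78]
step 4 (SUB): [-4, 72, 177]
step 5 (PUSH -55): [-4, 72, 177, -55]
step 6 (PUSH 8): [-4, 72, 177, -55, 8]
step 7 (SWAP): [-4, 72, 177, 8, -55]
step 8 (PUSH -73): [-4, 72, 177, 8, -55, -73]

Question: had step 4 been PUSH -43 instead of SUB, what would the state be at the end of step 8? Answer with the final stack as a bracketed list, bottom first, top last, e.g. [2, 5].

[-4, 72, 99, -78, -43, 8, -55, -73]

(re-executing from step 4 with the substitution; state before step 4: [-4, 72, 99, -78])
step 4 (PUSH -43): [-4, 72, 99, -78, -43]
step 5 (PUSH -55): [-4, 72, 99, -78, -43, -55]
step 6 (PUSH 8): [-4, 72, 99, -78, -43, -55, 8]
step 7 (SWAP): [-4, 72, 99, -78, -43, 8, -55]
step 8 (PUSH -73): [-4, 72, 99, -78, -43, 8, -55, -73]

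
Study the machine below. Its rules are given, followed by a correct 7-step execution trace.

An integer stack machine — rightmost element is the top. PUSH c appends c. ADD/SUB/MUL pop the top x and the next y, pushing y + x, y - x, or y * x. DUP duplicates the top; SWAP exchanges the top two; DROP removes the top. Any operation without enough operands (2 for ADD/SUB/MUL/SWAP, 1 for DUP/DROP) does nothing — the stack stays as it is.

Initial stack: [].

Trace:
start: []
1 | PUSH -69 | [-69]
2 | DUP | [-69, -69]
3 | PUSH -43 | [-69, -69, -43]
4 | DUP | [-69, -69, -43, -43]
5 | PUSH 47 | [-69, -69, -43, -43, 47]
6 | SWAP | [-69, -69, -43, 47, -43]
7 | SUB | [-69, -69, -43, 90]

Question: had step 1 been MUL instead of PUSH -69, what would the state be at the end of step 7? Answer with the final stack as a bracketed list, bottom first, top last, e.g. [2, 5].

[-43, 90]

(re-executing from step 1 with the substitution; state before step 1: [])
1 | MUL | []
2 | DUP | []
3 | PUSH -43 | [-43]
4 | DUP | [-43, -43]
5 | PUSH 47 | [-43, -43, 47]
6 | SWAP | [-43, 47, -43]
7 | SUB | [-43, 90]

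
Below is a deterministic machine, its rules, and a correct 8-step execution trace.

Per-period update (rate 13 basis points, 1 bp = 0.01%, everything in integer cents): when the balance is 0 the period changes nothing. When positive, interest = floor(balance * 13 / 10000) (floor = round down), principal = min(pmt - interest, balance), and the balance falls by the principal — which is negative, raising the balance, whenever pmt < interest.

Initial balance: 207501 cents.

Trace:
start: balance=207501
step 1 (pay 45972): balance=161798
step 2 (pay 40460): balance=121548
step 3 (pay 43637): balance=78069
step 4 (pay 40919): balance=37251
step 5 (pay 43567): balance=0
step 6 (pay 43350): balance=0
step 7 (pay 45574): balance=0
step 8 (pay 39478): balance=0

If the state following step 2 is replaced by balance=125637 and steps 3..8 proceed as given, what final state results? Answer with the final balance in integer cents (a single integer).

state after step 2 := balance=125637
step 3 (pay 43637): balance=82163
step 4 (pay 40919): balance=41350
step 5 (pay 43567): balance=0
step 6 (pay 43350): balance=0
step 7 (pay 45574): balance=0
step 8 (pay 39478): balance=0

0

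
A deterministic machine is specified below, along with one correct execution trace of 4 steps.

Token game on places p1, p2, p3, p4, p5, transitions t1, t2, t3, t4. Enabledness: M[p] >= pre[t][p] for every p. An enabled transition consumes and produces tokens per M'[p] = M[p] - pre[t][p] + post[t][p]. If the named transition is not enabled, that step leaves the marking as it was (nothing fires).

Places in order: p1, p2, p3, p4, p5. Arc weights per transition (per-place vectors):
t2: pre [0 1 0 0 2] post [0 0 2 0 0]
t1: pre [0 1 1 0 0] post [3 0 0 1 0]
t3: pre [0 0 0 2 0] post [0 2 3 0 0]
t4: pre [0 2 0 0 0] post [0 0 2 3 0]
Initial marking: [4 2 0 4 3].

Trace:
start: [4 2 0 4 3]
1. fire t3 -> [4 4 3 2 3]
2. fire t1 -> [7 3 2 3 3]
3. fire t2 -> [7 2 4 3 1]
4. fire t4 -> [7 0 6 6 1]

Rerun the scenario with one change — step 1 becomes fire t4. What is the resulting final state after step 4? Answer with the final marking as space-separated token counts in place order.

(re-executing from step 1 with the substitution; state before step 1: [4 2 0 4 3])
1. fire t4 -> [4 0 2 7 3]
2. fire t1 -> [4 0 2 7 3]
3. fire t2 -> [4 0 2 7 3]
4. fire t4 -> [4 0 2 7 3]

4 0 2 7 3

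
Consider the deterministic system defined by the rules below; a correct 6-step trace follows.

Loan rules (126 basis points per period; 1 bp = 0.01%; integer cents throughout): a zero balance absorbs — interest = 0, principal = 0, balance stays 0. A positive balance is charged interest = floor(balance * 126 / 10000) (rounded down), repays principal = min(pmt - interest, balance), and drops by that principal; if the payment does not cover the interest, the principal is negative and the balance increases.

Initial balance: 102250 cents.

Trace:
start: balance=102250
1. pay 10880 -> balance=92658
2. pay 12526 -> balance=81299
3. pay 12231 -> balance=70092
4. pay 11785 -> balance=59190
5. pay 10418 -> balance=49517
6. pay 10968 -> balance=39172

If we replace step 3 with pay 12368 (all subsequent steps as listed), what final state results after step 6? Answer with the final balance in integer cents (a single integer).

(re-executing from step 3 with the substitution; state before step 3: balance=81299)
3. pay 12368 -> balance=69955
4. pay 11785 -> balance=59051
5. pay 10418 -> balance=49377
6. pay 10968 -> balance=39031

39031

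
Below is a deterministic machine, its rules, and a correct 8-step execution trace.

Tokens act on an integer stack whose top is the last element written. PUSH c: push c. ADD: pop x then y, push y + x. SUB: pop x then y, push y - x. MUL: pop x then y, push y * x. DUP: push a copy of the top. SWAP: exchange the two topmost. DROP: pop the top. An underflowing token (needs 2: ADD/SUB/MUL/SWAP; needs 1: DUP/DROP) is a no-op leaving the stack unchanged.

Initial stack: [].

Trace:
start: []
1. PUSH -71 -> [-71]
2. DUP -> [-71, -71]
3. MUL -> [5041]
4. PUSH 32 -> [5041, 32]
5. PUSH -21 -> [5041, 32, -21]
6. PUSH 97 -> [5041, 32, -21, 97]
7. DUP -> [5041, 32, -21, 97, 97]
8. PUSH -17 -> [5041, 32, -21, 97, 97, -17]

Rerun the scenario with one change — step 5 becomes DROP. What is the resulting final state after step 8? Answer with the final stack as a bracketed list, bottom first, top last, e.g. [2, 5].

(re-executing from step 5 with the substitution; state before step 5: [5041, 32])
5. DROP -> [5041]
6. PUSH 97 -> [5041, 97]
7. DUP -> [5041, 97, 97]
8. PUSH -17 -> [5041, 97, 97, -17]

[5041, 97, 97, -17]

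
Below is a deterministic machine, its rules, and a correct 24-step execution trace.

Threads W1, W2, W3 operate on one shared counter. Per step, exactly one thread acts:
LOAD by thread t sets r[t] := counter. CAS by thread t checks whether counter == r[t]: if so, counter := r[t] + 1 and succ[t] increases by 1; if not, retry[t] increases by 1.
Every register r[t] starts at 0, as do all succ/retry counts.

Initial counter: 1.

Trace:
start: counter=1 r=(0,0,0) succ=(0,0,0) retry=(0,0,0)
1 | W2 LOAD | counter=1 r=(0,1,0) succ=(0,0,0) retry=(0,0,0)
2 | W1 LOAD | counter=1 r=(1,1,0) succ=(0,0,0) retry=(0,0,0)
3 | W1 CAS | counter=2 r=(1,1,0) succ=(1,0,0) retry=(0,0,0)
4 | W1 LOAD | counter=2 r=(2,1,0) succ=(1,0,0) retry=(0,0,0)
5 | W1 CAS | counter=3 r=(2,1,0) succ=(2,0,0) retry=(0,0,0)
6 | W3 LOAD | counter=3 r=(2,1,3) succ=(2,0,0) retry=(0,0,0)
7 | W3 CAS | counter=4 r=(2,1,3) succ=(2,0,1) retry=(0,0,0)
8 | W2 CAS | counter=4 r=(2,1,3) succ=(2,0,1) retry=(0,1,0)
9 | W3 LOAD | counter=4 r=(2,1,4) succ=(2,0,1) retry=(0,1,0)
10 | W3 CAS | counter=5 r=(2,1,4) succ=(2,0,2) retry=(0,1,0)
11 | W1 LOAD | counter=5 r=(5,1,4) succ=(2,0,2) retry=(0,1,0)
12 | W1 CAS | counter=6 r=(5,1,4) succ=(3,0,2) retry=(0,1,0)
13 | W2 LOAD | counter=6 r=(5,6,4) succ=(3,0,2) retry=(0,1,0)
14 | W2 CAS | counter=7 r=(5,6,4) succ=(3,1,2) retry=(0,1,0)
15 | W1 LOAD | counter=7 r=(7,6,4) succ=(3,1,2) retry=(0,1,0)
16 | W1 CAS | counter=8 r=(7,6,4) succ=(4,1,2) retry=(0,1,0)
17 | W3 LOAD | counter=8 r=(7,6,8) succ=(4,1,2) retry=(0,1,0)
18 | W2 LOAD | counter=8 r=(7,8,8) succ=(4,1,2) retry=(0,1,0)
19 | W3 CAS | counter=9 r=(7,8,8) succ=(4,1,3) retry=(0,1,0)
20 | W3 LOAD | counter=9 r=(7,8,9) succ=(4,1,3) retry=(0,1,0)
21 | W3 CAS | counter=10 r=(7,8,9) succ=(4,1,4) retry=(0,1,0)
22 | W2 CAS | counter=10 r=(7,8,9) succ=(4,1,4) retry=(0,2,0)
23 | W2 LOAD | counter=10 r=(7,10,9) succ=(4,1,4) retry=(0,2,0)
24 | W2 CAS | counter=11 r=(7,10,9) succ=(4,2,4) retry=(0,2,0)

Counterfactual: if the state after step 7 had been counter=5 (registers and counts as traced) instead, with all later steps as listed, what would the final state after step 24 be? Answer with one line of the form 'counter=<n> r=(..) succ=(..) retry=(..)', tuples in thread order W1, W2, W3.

counter=12 r=(8,11,10) succ=(4,2,4) retry=(0,2,0)

state after step 7 := counter=5 r=(2,1,3) succ=(2,0,1) retry=(0,0,0)
8 | W2 CAS | counter=5 r=(2,1,3) succ=(2,0,1) retry=(0,1,0)
9 | W3 LOAD | counter=5 r=(2,1,5) succ=(2,0,1) retry=(0,1,0)
10 | W3 CAS | counter=6 r=(2,1,5) succ=(2,0,2) retry=(0,1,0)
11 | W1 LOAD | counter=6 r=(6,1,5) succ=(2,0,2) retry=(0,1,0)
12 | W1 CAS | counter=7 r=(6,1,5) succ=(3,0,2) retry=(0,1,0)
13 | W2 LOAD | counter=7 r=(6,7,5) succ=(3,0,2) retry=(0,1,0)
14 | W2 CAS | counter=8 r=(6,7,5) succ=(3,1,2) retry=(0,1,0)
15 | W1 LOAD | counter=8 r=(8,7,5) succ=(3,1,2) retry=(0,1,0)
16 | W1 CAS | counter=9 r=(8,7,5) succ=(4,1,2) retry=(0,1,0)
17 | W3 LOAD | counter=9 r=(8,7,9) succ=(4,1,2) retry=(0,1,0)
18 | W2 LOAD | counter=9 r=(8,9,9) succ=(4,1,2) retry=(0,1,0)
19 | W3 CAS | counter=10 r=(8,9,9) succ=(4,1,3) retry=(0,1,0)
20 | W3 LOAD | counter=10 r=(8,9,10) succ=(4,1,3) retry=(0,1,0)
21 | W3 CAS | counter=11 r=(8,9,10) succ=(4,1,4) retry=(0,1,0)
22 | W2 CAS | counter=11 r=(8,9,10) succ=(4,1,4) retry=(0,2,0)
23 | W2 LOAD | counter=11 r=(8,11,10) succ=(4,1,4) retry=(0,2,0)
24 | W2 CAS | counter=12 r=(8,11,10) succ=(4,2,4) retry=(0,2,0)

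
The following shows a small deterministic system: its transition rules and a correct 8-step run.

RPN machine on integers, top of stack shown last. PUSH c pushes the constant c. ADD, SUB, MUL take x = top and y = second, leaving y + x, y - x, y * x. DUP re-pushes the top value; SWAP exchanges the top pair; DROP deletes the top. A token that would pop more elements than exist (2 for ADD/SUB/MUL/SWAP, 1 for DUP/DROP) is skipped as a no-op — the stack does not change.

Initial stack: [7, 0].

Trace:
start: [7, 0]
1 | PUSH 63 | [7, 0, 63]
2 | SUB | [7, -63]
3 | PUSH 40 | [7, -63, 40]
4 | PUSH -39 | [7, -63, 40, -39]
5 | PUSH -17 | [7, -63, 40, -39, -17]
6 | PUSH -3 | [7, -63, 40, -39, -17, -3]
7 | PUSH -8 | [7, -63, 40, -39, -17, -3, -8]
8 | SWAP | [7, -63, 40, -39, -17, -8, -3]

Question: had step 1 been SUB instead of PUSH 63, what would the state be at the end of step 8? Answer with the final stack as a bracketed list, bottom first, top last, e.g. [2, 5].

[7, 40, -39, -17, -8, -3]

(re-executing from step 1 with the substitution; state before step 1: [7, 0])
1 | SUB | [7]
2 | SUB | [7]
3 | PUSH 40 | [7, 40]
4 | PUSH -39 | [7, 40, -39]
5 | PUSH -17 | [7, 40, -39, -17]
6 | PUSH -3 | [7, 40, -39, -17, -3]
7 | PUSH -8 | [7, 40, -39, -17, -3, -8]
8 | SWAP | [7, 40, -39, -17, -8, -3]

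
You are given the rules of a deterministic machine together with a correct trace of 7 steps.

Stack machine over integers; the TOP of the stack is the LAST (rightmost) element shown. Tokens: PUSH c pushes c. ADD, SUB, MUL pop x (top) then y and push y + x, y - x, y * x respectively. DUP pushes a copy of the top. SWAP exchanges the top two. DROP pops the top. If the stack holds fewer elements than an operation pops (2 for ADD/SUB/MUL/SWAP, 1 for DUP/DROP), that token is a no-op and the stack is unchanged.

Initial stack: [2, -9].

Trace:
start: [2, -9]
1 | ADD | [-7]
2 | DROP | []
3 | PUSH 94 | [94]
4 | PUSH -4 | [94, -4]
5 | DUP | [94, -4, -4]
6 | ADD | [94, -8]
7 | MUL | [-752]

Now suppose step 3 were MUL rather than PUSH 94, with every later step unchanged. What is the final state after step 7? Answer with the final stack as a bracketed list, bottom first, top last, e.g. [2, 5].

[-8]

(re-executing from step 3 with the substitution; state before step 3: [])
3 | MUL | []
4 | PUSH -4 | [-4]
5 | DUP | [-4, -4]
6 | ADD | [-8]
7 | MUL | [-8]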